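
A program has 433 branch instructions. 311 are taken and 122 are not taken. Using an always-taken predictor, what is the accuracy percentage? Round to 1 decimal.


Predictor: always-taken
Correct predictions = 311
Accuracy = 311 / 433 * 100 = 71.8%

71.8


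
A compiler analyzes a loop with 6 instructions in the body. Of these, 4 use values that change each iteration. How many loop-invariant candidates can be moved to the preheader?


Invariant candidates = total - loop-dependent
= 6 - 4 = 2

2


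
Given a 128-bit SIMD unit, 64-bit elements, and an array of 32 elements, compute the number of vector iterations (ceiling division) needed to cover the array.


Width = 128 / 64 = 2 elements per vector op
Iterations = ceil(32 / 2) = 16

16


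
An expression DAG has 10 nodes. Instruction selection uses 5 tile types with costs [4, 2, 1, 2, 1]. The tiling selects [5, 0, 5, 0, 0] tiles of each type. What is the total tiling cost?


Total cost = sum(count_i * cost_i)
= 5*4 + 0*2 + 5*1 + 0*2 + 0*1
= 25

25


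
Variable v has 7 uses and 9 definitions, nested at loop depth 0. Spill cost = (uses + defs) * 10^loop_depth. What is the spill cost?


uses + defs = 7 + 9 = 16
10^0 = 1
Spill cost = 16 * 1 = 16

16


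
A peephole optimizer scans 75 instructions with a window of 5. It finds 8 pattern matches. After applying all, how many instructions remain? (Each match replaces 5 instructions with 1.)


Each match removes 4 instructions.
Total removed = 8 * 4 = 32
Remaining = 75 - 32 = 43

43


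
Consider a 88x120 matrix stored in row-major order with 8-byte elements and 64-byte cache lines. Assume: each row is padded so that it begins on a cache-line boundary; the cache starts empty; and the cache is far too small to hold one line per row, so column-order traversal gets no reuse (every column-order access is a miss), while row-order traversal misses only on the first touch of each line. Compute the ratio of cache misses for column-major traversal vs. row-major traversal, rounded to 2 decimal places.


Each row occupies 120 * 8 = 960 bytes and starts on a line boundary, so it spans ceil(960 / 64) = 15 cache lines.
Row-major traversal misses (one per line touched): 88 * ceil(120 * 8 / 64) = 1320
Column-major traversal misses (no reuse, every access misses): 88 * 120 = 10560
Ratio = 10560 / 1320 = 8.0

8.0


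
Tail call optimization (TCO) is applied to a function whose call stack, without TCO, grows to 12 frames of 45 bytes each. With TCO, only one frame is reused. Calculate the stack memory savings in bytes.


Without TCO: 12 * 45 = 540 bytes
With TCO: reuse 1 frame = 45 bytes
Savings = 540 - 45 = 495

495


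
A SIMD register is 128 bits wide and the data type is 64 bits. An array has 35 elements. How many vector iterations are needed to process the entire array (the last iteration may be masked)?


Width = 128 / 64 = 2 elements per vector op
Iterations = ceil(35 / 2) = 18

18


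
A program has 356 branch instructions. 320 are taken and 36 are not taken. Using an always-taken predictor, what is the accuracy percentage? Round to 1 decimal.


Predictor: always-taken
Correct predictions = 320
Accuracy = 320 / 356 * 100 = 89.9%

89.9


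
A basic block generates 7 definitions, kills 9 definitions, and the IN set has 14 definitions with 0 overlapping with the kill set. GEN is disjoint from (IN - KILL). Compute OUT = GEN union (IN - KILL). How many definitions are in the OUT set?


IN - KILL: 14 - 0 = 14 surviving definitions
OUT = GEN + surviving = 7 + 14 = 21

21


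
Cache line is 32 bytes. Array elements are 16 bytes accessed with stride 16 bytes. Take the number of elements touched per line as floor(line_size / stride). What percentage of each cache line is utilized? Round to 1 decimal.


Elements per cache line = floor(32 / 16) = 2
Bytes used = 2 * 16 = 32
Utilization = 32 / 32 * 100 = 100.0%

100.0


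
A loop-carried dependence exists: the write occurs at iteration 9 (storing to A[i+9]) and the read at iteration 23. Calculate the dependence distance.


Distance = read iteration - write iteration
= 23 - 9 = 14

14


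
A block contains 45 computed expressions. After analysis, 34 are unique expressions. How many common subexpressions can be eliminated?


CSE count = total expressions - unique expressions
= 45 - 34 = 11

11


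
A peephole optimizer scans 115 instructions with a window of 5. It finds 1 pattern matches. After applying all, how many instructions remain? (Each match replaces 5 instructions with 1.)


Each match removes 4 instructions.
Total removed = 1 * 4 = 4
Remaining = 115 - 4 = 111

111


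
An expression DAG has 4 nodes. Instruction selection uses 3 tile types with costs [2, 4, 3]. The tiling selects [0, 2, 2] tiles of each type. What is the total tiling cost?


Total cost = sum(count_i * cost_i)
= 0*2 + 2*4 + 2*3
= 14

14


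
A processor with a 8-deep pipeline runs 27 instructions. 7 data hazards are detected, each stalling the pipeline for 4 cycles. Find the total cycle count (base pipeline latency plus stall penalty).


Base cycles = 8 + 27 - 1 = 34
Total stalls = 7 * 4 = 28
Total = 34 + 28 = 62

62


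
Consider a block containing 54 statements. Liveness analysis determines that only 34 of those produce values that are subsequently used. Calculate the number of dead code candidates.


Dead code = total statements - live definitions
= 54 - 34 = 20

20


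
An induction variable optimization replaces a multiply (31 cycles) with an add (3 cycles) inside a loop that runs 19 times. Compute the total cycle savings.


Per-iteration saving = 31 - 3 = 28
Total saved = 19 * 28 = 532

532


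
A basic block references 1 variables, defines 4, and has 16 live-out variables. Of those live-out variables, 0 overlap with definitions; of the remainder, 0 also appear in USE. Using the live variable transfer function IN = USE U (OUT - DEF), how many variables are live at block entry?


OUT - DEF: 16 - 0 = 16
|IN| = |USE| + |OUT - DEF| - |USE ∩ (OUT - DEF)| = 1 + 16 - 0 = 17

17


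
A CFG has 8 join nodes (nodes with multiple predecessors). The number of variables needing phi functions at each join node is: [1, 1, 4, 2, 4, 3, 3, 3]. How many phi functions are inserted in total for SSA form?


Total phi functions = sum of phi functions at each join node
= 1 + 1 + 4 + 2 + 4 + 3 + 3 + 3 = 21

21


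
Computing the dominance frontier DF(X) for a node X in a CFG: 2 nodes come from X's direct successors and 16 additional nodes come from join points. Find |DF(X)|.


DF(X) = direct successor contributions + join point contributions
= 2 + 16 = 18

18


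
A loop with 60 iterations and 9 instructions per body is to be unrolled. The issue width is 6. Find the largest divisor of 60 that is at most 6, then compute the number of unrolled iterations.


Largest divisor of 60 <= 6 is 6
New iterations = 60 / 6 = 10

10


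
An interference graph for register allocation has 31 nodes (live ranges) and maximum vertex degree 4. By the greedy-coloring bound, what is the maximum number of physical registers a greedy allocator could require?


Greedy coloring never needs more than (max_degree + 1) colors: when coloring a vertex, at most max_degree neighbors are already colored.
Upper bound = 4 + 1 = 5

5


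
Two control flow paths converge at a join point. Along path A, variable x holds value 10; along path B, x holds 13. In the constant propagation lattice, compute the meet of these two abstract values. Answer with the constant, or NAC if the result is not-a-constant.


Meet operation: if both paths give the same constant, result is that constant; if they differ, result is NAC (not-a-constant).
Path A: 10, Path B: 13 -> differ
Result: not-a-constant -> NAC

NAC


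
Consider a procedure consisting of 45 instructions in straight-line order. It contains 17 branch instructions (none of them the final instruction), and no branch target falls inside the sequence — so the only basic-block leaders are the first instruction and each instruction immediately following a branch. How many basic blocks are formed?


With no in-sequence branch targets, the leaders are the first instruction plus the instruction after each branch.
Number of basic blocks = branches + 1
= 17 + 1 = 18

18


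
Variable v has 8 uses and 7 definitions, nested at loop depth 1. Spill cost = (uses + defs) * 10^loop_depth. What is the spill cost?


uses + defs = 8 + 7 = 15
10^1 = 10
Spill cost = 15 * 10 = 150

150


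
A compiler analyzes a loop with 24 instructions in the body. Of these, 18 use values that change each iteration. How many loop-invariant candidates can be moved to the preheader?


Invariant candidates = total - loop-dependent
= 24 - 18 = 6

6


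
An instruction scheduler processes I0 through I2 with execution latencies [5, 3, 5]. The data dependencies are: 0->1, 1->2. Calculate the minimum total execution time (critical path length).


Compute longest path through dependency graph: dist(Ik) = max over predecessors of dist + latency(Ik).
dist(I0) = latency 5 = 5
dist(I1) = dist(I0) + 3 = 5 + 3 = 8
dist(I2) = dist(I1) + 5 = 8 + 5 = 13
Critical path = max dist = 13

13


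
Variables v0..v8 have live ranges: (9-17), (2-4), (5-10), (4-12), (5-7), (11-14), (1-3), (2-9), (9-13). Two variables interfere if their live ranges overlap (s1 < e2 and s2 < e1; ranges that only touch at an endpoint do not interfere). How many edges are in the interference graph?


Check all pairs for overlapping intervals.
Two intervals (s1,e1) and (s2,e2) overlap if s1 < e2 and s2 < e1.
v0 (9-17) vs v1..v8: overlaps v2, v3, v5, v8 -> 4
v1 (2-4) vs v2..v8: overlaps v6, v7 -> 2
v2 (5-10) vs v3..v8: overlaps v3, v4, v7, v8 -> 4
v3 (4-12) vs v4..v8: overlaps v4, v5, v7, v8 -> 4
v4 (5-7) vs v5..v8: overlaps v7 -> 1
v5 (11-14) vs v6..v8: overlaps v8 -> 1
v6 (1-3) vs v7..v8: overlaps v7 -> 1
v7 (2-9) vs v8: overlaps none -> 0
Total overlapping pairs = 4 + 2 + 4 + 4 + 1 + 1 + 1 + 0 = 17

17


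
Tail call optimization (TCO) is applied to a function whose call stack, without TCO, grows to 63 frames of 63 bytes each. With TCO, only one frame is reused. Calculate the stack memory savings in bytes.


Without TCO: 63 * 63 = 3969 bytes
With TCO: reuse 1 frame = 63 bytes
Savings = 3969 - 63 = 3906

3906


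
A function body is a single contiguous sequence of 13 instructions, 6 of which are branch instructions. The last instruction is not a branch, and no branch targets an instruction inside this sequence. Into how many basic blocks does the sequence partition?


With no in-sequence branch targets, the leaders are the first instruction plus the instruction after each branch.
Number of basic blocks = branches + 1
= 6 + 1 = 7

7


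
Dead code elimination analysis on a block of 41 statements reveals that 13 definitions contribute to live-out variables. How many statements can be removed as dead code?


Dead code = total statements - live definitions
= 41 - 13 = 28

28


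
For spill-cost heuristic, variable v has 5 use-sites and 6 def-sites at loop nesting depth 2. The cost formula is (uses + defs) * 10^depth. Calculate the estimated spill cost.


uses + defs = 5 + 6 = 11
10^2 = 100
Spill cost = 11 * 100 = 1100

1100


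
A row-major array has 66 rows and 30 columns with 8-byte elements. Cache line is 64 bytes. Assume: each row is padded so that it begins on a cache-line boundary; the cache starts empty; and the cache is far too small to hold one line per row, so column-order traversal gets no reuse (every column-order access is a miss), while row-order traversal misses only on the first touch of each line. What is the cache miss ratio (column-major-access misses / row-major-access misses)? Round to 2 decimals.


Each row occupies 30 * 8 = 240 bytes and starts on a line boundary, so it spans ceil(240 / 64) = 4 cache lines.
Row-major traversal misses (one per line touched): 66 * ceil(30 * 8 / 64) = 264
Column-major traversal misses (no reuse, every access misses): 66 * 30 = 1980
Ratio = 1980 / 264 = 7.5

7.5


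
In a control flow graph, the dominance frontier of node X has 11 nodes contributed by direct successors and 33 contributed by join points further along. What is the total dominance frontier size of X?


DF(X) = direct successor contributions + join point contributions
= 11 + 33 = 44

44


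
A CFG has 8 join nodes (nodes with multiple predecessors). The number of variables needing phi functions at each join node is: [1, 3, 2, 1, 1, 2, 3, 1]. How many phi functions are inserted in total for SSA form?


Total phi functions = sum of phi functions at each join node
= 1 + 3 + 2 + 1 + 1 + 2 + 3 + 1 = 14

14


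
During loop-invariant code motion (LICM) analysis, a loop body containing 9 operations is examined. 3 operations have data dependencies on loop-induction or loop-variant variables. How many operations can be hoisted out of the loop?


Invariant candidates = total - loop-dependent
= 9 - 3 = 6

6


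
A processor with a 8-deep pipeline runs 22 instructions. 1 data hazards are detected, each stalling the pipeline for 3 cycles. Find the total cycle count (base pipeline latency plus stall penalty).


Base cycles = 8 + 22 - 1 = 29
Total stalls = 1 * 3 = 3
Total = 29 + 3 = 32

32


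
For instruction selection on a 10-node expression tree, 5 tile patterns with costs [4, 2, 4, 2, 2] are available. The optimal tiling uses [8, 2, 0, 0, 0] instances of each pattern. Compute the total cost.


Total cost = sum(count_i * cost_i)
= 8*4 + 2*2 + 0*4 + 0*2 + 0*2
= 36

36


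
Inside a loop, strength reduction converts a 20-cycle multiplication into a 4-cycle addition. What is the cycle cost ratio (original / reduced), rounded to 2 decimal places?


Ratio = mult_cost / add_cost = 20 / 4 = 5.0

5.0


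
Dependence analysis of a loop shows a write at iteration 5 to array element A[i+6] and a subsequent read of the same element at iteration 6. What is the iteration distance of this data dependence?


Distance = read iteration - write iteration
= 6 - 5 = 1

1


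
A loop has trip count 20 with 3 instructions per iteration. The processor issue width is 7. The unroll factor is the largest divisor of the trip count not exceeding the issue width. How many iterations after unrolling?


Largest divisor of 20 <= 7 is 5
New iterations = 20 / 5 = 4

4


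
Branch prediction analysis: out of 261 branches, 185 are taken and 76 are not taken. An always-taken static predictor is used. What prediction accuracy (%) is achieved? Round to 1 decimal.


Predictor: always-taken
Correct predictions = 185
Accuracy = 185 / 261 * 100 = 70.9%

70.9


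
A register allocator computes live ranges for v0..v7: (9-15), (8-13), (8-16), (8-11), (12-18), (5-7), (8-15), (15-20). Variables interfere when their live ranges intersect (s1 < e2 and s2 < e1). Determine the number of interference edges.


Check all pairs for overlapping intervals.
Two intervals (s1,e1) and (s2,e2) overlap if s1 < e2 and s2 < e1.
v0 (9-15) vs v1..v7: overlaps v1, v2, v3, v4, v6 -> 5
v1 (8-13) vs v2..v7: overlaps v2, v3, v4, v6 -> 4
v2 (8-16) vs v3..v7: overlaps v3, v4, v6, v7 -> 4
v3 (8-11) vs v4..v7: overlaps v6 -> 1
v4 (12-18) vs v5..v7: overlaps v6, v7 -> 2
v5 (5-7) vs v6..v7: overlaps none -> 0
v6 (8-15) vs v7: overlaps none -> 0
Total overlapping pairs = 5 + 4 + 4 + 1 + 2 + 0 + 0 = 16

16


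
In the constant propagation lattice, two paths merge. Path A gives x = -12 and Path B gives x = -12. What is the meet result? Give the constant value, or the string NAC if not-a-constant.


Meet operation: if both paths give the same constant, result is that constant; if they differ, result is NAC (not-a-constant).
Path A: -12, Path B: -12 -> equal
Result: constant -> -12

-12


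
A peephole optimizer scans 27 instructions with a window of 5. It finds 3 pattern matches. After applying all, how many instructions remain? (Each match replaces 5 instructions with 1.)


Each match removes 4 instructions.
Total removed = 3 * 4 = 12
Remaining = 27 - 12 = 15

15


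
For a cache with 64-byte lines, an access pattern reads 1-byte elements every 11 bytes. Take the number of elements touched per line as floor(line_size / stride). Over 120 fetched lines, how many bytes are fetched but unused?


Elements per line = floor(64 / 11) = 5
Bytes used per line = 5 * 1 = 5
Wasted per line = 64 - 5 = 59
Total wasted = 59 * 120 = 7080

7080


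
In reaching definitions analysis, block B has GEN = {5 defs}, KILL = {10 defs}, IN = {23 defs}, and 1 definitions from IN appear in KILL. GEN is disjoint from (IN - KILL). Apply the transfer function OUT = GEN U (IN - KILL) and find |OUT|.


IN - KILL: 23 - 1 = 22 surviving definitions
OUT = GEN + surviving = 5 + 22 = 27

27


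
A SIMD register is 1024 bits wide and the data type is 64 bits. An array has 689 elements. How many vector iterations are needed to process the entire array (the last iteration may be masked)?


Width = 1024 / 64 = 16 elements per vector op
Iterations = ceil(689 / 16) = 44

44


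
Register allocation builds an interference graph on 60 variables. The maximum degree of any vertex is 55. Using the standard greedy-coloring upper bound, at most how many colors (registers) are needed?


Greedy coloring never needs more than (max_degree + 1) colors: when coloring a vertex, at most max_degree neighbors are already colored.
Upper bound = 55 + 1 = 56

56


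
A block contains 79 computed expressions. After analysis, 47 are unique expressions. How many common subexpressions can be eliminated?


CSE count = total expressions - unique expressions
= 79 - 47 = 32

32


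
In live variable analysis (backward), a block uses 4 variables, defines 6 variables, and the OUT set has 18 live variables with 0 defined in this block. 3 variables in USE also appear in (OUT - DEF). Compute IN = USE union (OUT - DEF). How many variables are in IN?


OUT - DEF: 18 - 0 = 18
|IN| = |USE| + |OUT - DEF| - |USE ∩ (OUT - DEF)| = 4 + 18 - 3 = 19

19


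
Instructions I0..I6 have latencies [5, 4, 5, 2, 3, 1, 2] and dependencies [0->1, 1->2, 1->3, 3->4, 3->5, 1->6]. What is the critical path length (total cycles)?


Compute longest path through dependency graph: dist(Ik) = max over predecessors of dist + latency(Ik).
dist(I0) = latency 5 = 5
dist(I1) = dist(I0) + 4 = 5 + 4 = 9
dist(I2) = dist(I1) + 5 = 9 + 5 = 14
dist(I3) = dist(I1) + 2 = 9 + 2 = 11
dist(I4) = dist(I3) + 3 = 11 + 3 = 14
dist(I5) = dist(I3) + 1 = 11 + 1 = 12
dist(I6) = dist(I1) + 2 = 9 + 2 = 11
Critical path = max dist = 14

14


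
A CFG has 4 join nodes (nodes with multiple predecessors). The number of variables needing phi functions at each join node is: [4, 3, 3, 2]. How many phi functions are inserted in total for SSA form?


Total phi functions = sum of phi functions at each join node
= 4 + 3 + 3 + 2 = 12

12


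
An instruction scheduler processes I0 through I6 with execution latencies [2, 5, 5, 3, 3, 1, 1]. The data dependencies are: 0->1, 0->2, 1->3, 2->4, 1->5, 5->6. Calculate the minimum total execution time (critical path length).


Compute longest path through dependency graph: dist(Ik) = max over predecessors of dist + latency(Ik).
dist(I0) = latency 2 = 2
dist(I1) = dist(I0) + 5 = 2 + 5 = 7
dist(I2) = dist(I0) + 5 = 2 + 5 = 7
dist(I3) = dist(I1) + 3 = 7 + 3 = 10
dist(I4) = dist(I2) + 3 = 7 + 3 = 10
dist(I5) = dist(I1) + 1 = 7 + 1 = 8
dist(I6) = dist(I5) + 1 = 8 + 1 = 9
Critical path = max dist = 10

10


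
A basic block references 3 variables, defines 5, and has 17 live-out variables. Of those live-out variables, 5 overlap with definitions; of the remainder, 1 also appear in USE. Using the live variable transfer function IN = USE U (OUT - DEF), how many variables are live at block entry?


OUT - DEF: 17 - 5 = 12
|IN| = |USE| + |OUT - DEF| - |USE ∩ (OUT - DEF)| = 3 + 12 - 1 = 14

14


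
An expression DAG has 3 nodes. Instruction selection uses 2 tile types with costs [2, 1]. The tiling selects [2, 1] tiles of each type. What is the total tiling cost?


Total cost = sum(count_i * cost_i)
= 2*2 + 1*1
= 5

5


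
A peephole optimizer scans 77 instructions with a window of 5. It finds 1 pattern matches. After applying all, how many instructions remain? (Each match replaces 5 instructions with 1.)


Each match removes 4 instructions.
Total removed = 1 * 4 = 4
Remaining = 77 - 4 = 73

73


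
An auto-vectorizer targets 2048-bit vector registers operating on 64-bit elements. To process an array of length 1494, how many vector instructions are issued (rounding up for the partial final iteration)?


Width = 2048 / 64 = 32 elements per vector op
Iterations = ceil(1494 / 32) = 47

47


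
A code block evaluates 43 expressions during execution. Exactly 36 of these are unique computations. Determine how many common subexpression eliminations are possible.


CSE count = total expressions - unique expressions
= 43 - 36 = 7

7


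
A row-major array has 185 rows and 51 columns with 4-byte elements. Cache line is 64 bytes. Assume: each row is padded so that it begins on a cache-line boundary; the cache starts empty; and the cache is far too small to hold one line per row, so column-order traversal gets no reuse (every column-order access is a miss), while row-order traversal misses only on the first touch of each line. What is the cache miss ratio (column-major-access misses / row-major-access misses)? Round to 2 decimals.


Each row occupies 51 * 4 = 204 bytes and starts on a line boundary, so it spans ceil(204 / 64) = 4 cache lines.
Row-major traversal misses (one per line touched): 185 * ceil(51 * 4 / 64) = 740
Column-major traversal misses (no reuse, every access misses): 185 * 51 = 9435
Ratio = 9435 / 740 = 12.75

12.75


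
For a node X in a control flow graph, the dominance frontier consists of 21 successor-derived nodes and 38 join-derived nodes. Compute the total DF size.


DF(X) = direct successor contributions + join point contributions
= 21 + 38 = 59

59


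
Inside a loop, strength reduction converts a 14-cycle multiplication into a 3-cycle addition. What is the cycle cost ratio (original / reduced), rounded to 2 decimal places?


Ratio = mult_cost / add_cost = 14 / 3 = 4.67

4.67


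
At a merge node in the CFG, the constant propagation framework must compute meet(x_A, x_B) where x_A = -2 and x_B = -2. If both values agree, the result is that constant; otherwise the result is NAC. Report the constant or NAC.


Meet operation: if both paths give the same constant, result is that constant; if they differ, result is NAC (not-a-constant).
Path A: -2, Path B: -2 -> equal
Result: constant -> -2

-2


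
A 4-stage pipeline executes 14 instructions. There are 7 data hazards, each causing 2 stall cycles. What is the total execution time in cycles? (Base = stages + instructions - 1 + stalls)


Base cycles = 4 + 14 - 1 = 17
Total stalls = 7 * 2 = 14
Total = 17 + 14 = 31

31


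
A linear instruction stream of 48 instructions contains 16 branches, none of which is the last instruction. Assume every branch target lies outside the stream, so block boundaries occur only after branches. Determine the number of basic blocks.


With no in-sequence branch targets, the leaders are the first instruction plus the instruction after each branch.
Number of basic blocks = branches + 1
= 16 + 1 = 17

17


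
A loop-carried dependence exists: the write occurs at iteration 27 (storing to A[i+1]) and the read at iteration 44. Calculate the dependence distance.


Distance = read iteration - write iteration
= 44 - 27 = 17

17


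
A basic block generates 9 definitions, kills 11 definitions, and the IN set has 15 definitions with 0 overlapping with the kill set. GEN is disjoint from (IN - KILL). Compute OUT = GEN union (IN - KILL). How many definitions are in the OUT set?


IN - KILL: 15 - 0 = 15 surviving definitions
OUT = GEN + surviving = 9 + 15 = 24

24


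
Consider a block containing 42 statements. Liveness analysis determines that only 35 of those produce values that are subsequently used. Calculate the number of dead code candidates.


Dead code = total statements - live definitions
= 42 - 35 = 7

7


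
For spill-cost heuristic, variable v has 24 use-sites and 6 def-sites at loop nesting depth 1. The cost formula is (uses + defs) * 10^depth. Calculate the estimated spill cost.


uses + defs = 24 + 6 = 30
10^1 = 10
Spill cost = 30 * 10 = 300

300


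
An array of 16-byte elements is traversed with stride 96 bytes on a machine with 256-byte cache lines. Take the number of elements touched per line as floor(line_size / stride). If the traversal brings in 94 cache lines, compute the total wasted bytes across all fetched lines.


Elements per line = floor(256 / 96) = 2
Bytes used per line = 2 * 16 = 32
Wasted per line = 256 - 32 = 224
Total wasted = 224 * 94 = 21056

21056


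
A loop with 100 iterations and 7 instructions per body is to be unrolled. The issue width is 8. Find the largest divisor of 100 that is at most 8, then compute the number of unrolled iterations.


Largest divisor of 100 <= 8 is 5
New iterations = 100 / 5 = 20

20


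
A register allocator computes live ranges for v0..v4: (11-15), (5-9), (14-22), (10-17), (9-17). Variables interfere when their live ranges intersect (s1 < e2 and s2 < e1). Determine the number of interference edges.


Check all pairs for overlapping intervals.
Two intervals (s1,e1) and (s2,e2) overlap if s1 < e2 and s2 < e1.
v0 (11-15) vs v1..v4: overlaps v2, v3, v4 -> 3
v1 (5-9) vs v2..v4: overlaps none -> 0
v2 (14-22) vs v3..v4: overlaps v3, v4 -> 2
v3 (10-17) vs v4: overlaps v4 -> 1
Total overlapping pairs = 3 + 0 + 2 + 1 = 6

6


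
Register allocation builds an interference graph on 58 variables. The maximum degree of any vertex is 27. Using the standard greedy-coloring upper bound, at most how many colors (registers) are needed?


Greedy coloring never needs more than (max_degree + 1) colors: when coloring a vertex, at most max_degree neighbors are already colored.
Upper bound = 27 + 1 = 28

28


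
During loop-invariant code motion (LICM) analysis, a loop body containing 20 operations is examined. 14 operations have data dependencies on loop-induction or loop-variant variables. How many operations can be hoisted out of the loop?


Invariant candidates = total - loop-dependent
= 20 - 14 = 6

6


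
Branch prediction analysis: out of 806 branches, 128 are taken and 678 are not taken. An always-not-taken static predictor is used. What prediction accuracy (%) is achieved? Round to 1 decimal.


Predictor: always-not-taken
Correct predictions = 678
Accuracy = 678 / 806 * 100 = 84.1%

84.1


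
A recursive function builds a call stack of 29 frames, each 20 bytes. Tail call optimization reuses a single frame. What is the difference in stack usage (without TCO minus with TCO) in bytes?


Without TCO: 29 * 20 = 580 bytes
With TCO: reuse 1 frame = 20 bytes
Savings = 580 - 20 = 560

560


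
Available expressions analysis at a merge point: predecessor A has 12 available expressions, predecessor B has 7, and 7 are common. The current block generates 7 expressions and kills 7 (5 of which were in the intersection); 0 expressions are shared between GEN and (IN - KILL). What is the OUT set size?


IN = intersection of predecessors = 7
IN - KILL = 7 - 5 = 2
|OUT| = |GEN| + |IN - KILL| - |GEN ∩ (IN - KILL)| = 7 + 2 - 0 = 9

9


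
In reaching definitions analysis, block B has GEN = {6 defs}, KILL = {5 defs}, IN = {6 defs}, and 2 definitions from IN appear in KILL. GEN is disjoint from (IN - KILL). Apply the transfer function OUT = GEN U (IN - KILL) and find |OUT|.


IN - KILL: 6 - 2 = 4 surviving definitions
OUT = GEN + surviving = 6 + 4 = 10

10


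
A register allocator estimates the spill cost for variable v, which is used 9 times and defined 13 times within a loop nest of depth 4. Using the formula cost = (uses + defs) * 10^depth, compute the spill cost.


uses + defs = 9 + 13 = 22
10^4 = 10000
Spill cost = 22 * 10000 = 220000

220000


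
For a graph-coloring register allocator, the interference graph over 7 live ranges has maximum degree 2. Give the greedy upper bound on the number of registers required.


Greedy coloring never needs more than (max_degree + 1) colors: when coloring a vertex, at most max_degree neighbors are already colored.
Upper bound = 2 + 1 = 3

3


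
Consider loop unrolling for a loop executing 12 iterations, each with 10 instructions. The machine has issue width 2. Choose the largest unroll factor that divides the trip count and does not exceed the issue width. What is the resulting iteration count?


Largest divisor of 12 <= 2 is 2
New iterations = 12 / 2 = 6

6


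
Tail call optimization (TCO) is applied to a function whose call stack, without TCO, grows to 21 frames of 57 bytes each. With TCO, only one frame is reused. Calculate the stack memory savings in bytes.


Without TCO: 21 * 57 = 1197 bytes
With TCO: reuse 1 frame = 57 bytes
Savings = 1197 - 57 = 1140

1140


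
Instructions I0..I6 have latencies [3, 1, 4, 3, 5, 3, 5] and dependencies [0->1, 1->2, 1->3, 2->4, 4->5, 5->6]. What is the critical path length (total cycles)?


Compute longest path through dependency graph: dist(Ik) = max over predecessors of dist + latency(Ik).
dist(I0) = latency 3 = 3
dist(I1) = dist(I0) + 1 = 3 + 1 = 4
dist(I2) = dist(I1) + 4 = 4 + 4 = 8
dist(I3) = dist(I1) + 3 = 4 + 3 = 7
dist(I4) = dist(I2) + 5 = 8 + 5 = 13
dist(I5) = dist(I4) + 3 = 13 + 3 = 16
dist(I6) = dist(I5) + 5 = 16 + 5 = 21
Critical path = max dist = 21

21


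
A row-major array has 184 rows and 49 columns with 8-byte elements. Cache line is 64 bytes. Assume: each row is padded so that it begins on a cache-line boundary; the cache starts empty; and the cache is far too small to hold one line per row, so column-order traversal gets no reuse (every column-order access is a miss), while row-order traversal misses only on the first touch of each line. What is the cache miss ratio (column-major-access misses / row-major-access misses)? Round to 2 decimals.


Each row occupies 49 * 8 = 392 bytes and starts on a line boundary, so it spans ceil(392 / 64) = 7 cache lines.
Row-major traversal misses (one per line touched): 184 * ceil(49 * 8 / 64) = 1288
Column-major traversal misses (no reuse, every access misses): 184 * 49 = 9016
Ratio = 9016 / 1288 = 7.0

7.0


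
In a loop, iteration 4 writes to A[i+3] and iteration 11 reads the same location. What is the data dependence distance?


Distance = read iteration - write iteration
= 11 - 4 = 7

7


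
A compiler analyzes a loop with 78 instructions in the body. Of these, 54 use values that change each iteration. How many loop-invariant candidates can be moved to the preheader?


Invariant candidates = total - loop-dependent
= 78 - 54 = 24

24


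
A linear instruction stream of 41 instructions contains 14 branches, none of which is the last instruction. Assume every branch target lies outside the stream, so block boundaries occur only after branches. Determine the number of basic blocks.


With no in-sequence branch targets, the leaders are the first instruction plus the instruction after each branch.
Number of basic blocks = branches + 1
= 14 + 1 = 15

15


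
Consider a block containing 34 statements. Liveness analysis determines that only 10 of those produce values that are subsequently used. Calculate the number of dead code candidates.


Dead code = total statements - live definitions
= 34 - 10 = 24

24


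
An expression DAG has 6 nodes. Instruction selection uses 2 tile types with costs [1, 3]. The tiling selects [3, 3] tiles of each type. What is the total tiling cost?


Total cost = sum(count_i * cost_i)
= 3*1 + 3*3
= 12

12


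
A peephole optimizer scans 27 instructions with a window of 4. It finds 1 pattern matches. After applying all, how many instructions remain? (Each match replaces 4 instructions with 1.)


Each match removes 3 instructions.
Total removed = 1 * 3 = 3
Remaining = 27 - 3 = 24

24


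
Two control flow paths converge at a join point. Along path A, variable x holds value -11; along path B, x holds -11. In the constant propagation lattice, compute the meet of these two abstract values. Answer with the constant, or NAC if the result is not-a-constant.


Meet operation: if both paths give the same constant, result is that constant; if they differ, result is NAC (not-a-constant).
Path A: -11, Path B: -11 -> equal
Result: constant -> -11

-11


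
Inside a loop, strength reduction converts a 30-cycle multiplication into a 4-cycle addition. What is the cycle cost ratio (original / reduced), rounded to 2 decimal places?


Ratio = mult_cost / add_cost = 30 / 4 = 7.5

7.5


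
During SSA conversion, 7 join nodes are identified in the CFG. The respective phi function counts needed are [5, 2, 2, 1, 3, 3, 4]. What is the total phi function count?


Total phi functions = sum of phi functions at each join node
= 5 + 2 + 2 + 1 + 3 + 3 + 4 = 20

20


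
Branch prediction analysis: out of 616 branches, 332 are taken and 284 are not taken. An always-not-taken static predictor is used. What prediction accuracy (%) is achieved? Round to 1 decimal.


Predictor: always-not-taken
Correct predictions = 284
Accuracy = 284 / 616 * 100 = 46.1%

46.1


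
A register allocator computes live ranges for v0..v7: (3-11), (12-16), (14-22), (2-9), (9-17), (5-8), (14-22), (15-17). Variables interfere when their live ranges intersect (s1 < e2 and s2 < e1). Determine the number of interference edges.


Check all pairs for overlapping intervals.
Two intervals (s1,e1) and (s2,e2) overlap if s1 < e2 and s2 < e1.
v0 (3-11) vs v1..v7: overlaps v3, v4, v5 -> 3
v1 (12-16) vs v2..v7: overlaps v2, v4, v6, v7 -> 4
v2 (14-22) vs v3..v7: overlaps v4, v6, v7 -> 3
v3 (2-9) vs v4..v7: overlaps v5 -> 1
v4 (9-17) vs v5..v7: overlaps v6, v7 -> 2
v5 (5-8) vs v6..v7: overlaps none -> 0
v6 (14-22) vs v7: overlaps v7 -> 1
Total overlapping pairs = 3 + 4 + 3 + 1 + 2 + 0 + 1 = 14

14


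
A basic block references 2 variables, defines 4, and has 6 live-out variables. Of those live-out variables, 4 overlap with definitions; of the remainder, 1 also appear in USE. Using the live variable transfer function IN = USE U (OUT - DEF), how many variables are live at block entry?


OUT - DEF: 6 - 4 = 2
|IN| = |USE| + |OUT - DEF| - |USE ∩ (OUT - DEF)| = 2 + 2 - 1 = 3

3


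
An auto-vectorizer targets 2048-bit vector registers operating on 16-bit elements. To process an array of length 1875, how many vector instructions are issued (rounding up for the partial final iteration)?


Width = 2048 / 16 = 128 elements per vector op
Iterations = ceil(1875 / 128) = 15

15


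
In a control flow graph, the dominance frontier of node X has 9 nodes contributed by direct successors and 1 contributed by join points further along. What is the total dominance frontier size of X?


DF(X) = direct successor contributions + join point contributions
= 9 + 1 = 10

10


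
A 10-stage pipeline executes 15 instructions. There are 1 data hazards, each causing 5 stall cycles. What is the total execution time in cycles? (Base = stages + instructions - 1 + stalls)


Base cycles = 10 + 15 - 1 = 24
Total stalls = 1 * 5 = 5
Total = 24 + 5 = 29

29


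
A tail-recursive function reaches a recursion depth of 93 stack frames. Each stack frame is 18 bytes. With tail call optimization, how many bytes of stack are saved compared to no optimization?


Without TCO: 93 * 18 = 1674 bytes
With TCO: reuse 1 frame = 18 bytes
Savings = 1674 - 18 = 1656

1656


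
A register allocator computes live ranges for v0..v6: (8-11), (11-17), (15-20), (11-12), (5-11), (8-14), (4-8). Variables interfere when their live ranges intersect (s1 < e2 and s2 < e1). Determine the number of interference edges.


Check all pairs for overlapping intervals.
Two intervals (s1,e1) and (s2,e2) overlap if s1 < e2 and s2 < e1.
v0 (8-11) vs v1..v6: overlaps v4, v5 -> 2
v1 (11-17) vs v2..v6: overlaps v2, v3, v5 -> 3
v2 (15-20) vs v3..v6: overlaps none -> 0
v3 (11-12) vs v4..v6: overlaps v5 -> 1
v4 (5-11) vs v5..v6: overlaps v5, v6 -> 2
v5 (8-14) vs v6: overlaps none -> 0
Total overlapping pairs = 2 + 3 + 0 + 1 + 2 + 0 = 8

8


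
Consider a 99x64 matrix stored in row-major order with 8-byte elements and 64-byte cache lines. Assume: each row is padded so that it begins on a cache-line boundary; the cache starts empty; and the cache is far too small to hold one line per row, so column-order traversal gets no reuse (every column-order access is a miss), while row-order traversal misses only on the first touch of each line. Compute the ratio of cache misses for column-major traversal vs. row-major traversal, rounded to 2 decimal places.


Each row occupies 64 * 8 = 512 bytes and starts on a line boundary, so it spans ceil(512 / 64) = 8 cache lines.
Row-major traversal misses (one per line touched): 99 * ceil(64 * 8 / 64) = 792
Column-major traversal misses (no reuse, every access misses): 99 * 64 = 6336
Ratio = 6336 / 792 = 8.0

8.0


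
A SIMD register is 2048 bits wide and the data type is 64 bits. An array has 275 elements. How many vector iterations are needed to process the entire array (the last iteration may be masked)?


Width = 2048 / 64 = 32 elements per vector op
Iterations = ceil(275 / 32) = 9

9


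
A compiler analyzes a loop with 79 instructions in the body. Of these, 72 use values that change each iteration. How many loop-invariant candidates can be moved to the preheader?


Invariant candidates = total - loop-dependent
= 79 - 72 = 7

7


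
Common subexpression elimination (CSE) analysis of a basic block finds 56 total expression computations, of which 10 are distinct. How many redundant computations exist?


CSE count = total expressions - unique expressions
= 56 - 10 = 46

46


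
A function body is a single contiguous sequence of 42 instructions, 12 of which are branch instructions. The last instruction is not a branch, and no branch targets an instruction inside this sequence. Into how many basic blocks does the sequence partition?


With no in-sequence branch targets, the leaders are the first instruction plus the instruction after each branch.
Number of basic blocks = branches + 1
= 12 + 1 = 13

13


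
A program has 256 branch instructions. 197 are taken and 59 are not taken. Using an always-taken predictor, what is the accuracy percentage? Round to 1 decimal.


Predictor: always-taken
Correct predictions = 197
Accuracy = 197 / 256 * 100 = 77.0%

77.0


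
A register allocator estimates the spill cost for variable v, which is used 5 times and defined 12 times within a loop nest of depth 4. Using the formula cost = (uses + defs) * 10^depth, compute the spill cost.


uses + defs = 5 + 12 = 17
10^4 = 10000
Spill cost = 17 * 10000 = 170000

170000


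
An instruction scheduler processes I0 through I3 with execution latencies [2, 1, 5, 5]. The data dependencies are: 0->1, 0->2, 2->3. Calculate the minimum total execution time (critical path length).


Compute longest path through dependency graph: dist(Ik) = max over predecessors of dist + latency(Ik).
dist(I0) = latency 2 = 2
dist(I1) = dist(I0) + 1 = 2 + 1 = 3
dist(I2) = dist(I0) + 5 = 2 + 5 = 7
dist(I3) = dist(I2) + 5 = 7 + 5 = 12
Critical path = max dist = 12

12


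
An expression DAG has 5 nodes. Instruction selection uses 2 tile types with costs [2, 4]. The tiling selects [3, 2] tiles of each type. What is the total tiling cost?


Total cost = sum(count_i * cost_i)
= 3*2 + 2*4
= 14

14


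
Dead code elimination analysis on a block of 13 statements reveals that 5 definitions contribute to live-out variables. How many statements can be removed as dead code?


Dead code = total statements - live definitions
= 13 - 5 = 8

8


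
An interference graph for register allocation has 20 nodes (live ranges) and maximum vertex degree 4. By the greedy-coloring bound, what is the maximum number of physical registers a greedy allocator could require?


Greedy coloring never needs more than (max_degree + 1) colors: when coloring a vertex, at most max_degree neighbors are already colored.
Upper bound = 4 + 1 = 5

5
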